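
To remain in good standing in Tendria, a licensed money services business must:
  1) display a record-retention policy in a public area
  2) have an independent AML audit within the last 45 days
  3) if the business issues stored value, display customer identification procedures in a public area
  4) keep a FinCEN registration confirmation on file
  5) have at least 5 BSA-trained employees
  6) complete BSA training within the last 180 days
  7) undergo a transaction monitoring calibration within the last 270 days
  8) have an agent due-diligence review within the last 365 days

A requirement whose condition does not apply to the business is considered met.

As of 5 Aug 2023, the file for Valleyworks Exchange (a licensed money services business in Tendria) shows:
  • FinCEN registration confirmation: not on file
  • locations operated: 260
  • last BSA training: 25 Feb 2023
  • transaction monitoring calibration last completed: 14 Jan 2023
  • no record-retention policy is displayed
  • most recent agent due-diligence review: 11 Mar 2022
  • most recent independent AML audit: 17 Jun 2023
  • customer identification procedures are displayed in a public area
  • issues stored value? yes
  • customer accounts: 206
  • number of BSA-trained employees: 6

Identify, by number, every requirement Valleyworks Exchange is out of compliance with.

1. record-retention policy absent → not met
2. independent AML audit 49 days ago vs limit 45 → not met
3. condition 'issues stored value' holds; customer identification procedures present → met
4. FinCEN registration confirmation absent → not met
5. BSA-trained employees 6 ≥ 5 → met
6. BSA training 161 days ago vs limit 180 → met
7. transaction monitoring calibration 203 days ago vs limit 270 → met
8. agent due-diligence review 512 days ago vs limit 365 → not met
Not met: 1, 2, 4, 8

1, 2, 4, 8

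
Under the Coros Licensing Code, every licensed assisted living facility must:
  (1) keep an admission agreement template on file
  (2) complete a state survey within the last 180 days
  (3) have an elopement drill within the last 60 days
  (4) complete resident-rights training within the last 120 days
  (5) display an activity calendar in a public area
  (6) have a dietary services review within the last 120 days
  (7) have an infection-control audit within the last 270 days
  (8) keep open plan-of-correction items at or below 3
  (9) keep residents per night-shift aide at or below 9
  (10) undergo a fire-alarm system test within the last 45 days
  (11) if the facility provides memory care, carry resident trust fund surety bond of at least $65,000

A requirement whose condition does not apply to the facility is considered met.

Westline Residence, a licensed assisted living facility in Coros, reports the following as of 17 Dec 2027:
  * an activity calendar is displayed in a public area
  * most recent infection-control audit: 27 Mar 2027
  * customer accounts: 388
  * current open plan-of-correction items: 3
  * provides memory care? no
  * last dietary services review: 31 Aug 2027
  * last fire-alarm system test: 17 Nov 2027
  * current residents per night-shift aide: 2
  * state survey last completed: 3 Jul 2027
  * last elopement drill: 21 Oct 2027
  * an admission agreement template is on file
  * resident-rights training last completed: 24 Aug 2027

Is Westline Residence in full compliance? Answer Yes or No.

1. admission agreement template present → met
2. state survey 167 days ago vs limit 180 → met
3. elopement drill 57 days ago vs limit 60 → met
4. resident-rights training 115 days ago vs limit 120 → met
5. activity calendar present → met
6. dietary services review 108 days ago vs limit 120 → met
7. infection-control audit 265 days ago vs limit 270 → met
8. open plan-of-correction items 3 ≤ 3 → met
9. residents per night-shift aide 2 ≤ 9 → met
10. fire-alarm system test 30 days ago vs limit 45 → met
11. condition 'provides memory care' does not hold → requirement n/a → met
All met.

Yes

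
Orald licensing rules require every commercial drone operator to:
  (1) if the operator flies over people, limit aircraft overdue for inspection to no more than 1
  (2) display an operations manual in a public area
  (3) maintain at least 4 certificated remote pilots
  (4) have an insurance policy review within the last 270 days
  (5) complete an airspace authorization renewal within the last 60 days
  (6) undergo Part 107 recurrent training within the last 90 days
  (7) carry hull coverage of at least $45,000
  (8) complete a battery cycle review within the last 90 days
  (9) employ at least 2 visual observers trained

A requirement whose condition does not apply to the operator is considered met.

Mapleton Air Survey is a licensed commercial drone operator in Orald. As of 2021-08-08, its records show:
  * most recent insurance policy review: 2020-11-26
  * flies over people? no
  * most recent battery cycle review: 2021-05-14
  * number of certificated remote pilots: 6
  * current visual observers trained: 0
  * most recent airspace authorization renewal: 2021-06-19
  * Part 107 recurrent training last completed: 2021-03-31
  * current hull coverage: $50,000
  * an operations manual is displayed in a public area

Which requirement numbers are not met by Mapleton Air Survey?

6, 9

1. condition 'flies over people' does not hold → requirement n/a → met
2. operations manual present → met
3. certificated remote pilots 6 ≥ 4 → met
4. insurance policy review 255 days ago vs limit 270 → met
5. airspace authorization renewal 50 days ago vs limit 60 → met
6. Part 107 recurrent training 130 days ago vs limit 90 → not met
7. hull coverage $50,000 ≥ $45,000 → met
8. battery cycle review 86 days ago vs limit 90 → met
9. visual observers trained 0 < 2 → not met
Not met: 6, 9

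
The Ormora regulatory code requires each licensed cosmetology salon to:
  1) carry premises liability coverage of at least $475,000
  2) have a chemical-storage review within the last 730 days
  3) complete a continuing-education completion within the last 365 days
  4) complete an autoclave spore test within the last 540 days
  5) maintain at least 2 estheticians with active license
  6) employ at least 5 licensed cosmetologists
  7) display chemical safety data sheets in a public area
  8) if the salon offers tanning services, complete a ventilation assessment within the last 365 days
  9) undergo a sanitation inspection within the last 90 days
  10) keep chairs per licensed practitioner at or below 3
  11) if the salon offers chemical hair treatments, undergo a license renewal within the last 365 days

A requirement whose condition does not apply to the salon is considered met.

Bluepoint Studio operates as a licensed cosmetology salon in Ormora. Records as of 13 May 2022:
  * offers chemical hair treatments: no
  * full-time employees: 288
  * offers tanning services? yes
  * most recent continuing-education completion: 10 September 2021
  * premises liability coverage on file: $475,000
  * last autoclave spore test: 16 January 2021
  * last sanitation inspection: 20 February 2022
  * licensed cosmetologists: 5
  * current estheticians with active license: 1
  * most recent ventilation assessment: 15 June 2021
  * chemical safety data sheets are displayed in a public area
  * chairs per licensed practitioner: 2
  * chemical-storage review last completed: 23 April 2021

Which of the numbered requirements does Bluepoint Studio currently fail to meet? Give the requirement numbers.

5

1. premises liability coverage $475,000 ≥ $475,000 → met
2. chemical-storage review 385 days ago vs limit 730 → met
3. continuing-education completion 245 days ago vs limit 365 → met
4. autoclave spore test 482 days ago vs limit 540 → met
5. estheticians with active license 1 < 2 → not met
6. licensed cosmetologists 5 ≥ 5 → met
7. chemical safety data sheets present → met
8. condition 'offers tanning services' holds; ventilation assessment 332 days ago vs limit 365 → met
9. sanitation inspection 82 days ago vs limit 90 → met
10. chairs per licensed practitioner 2 ≤ 3 → met
11. condition 'offers chemical hair treatments' does not hold → requirement n/a → met
Not met: 5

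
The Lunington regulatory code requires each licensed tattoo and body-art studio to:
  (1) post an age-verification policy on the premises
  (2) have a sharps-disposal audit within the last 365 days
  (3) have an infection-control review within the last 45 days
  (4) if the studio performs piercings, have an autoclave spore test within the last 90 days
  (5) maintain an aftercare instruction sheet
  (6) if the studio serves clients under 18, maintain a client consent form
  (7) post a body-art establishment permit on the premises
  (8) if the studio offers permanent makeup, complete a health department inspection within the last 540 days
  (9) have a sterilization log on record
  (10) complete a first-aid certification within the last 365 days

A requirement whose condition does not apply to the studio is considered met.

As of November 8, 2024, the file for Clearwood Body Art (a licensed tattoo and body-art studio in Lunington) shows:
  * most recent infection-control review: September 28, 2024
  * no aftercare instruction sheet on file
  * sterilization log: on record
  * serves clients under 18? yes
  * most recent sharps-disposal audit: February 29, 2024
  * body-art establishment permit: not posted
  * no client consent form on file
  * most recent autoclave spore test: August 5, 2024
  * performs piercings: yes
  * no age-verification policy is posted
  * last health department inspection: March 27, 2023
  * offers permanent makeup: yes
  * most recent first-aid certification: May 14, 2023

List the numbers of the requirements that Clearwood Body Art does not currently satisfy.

1, 4, 5, 6, 7, 8, 10

1. age-verification policy absent → not met
2. sharps-disposal audit 253 days ago vs limit 365 → met
3. infection-control review 41 days ago vs limit 45 → met
4. condition 'performs piercings' holds; autoclave spore test 95 days ago vs limit 90 → not met
5. aftercare instruction sheet absent → not met
6. condition 'serves clients under 18' holds; client consent form absent → not met
7. body-art establishment permit absent → not met
8. condition 'offers permanent makeup' holds; health department inspection 592 days ago vs limit 540 → not met
9. sterilization log present → met
10. first-aid certification 544 days ago vs limit 365 → not met
Not met: 1, 4, 5, 6, 7, 8, 10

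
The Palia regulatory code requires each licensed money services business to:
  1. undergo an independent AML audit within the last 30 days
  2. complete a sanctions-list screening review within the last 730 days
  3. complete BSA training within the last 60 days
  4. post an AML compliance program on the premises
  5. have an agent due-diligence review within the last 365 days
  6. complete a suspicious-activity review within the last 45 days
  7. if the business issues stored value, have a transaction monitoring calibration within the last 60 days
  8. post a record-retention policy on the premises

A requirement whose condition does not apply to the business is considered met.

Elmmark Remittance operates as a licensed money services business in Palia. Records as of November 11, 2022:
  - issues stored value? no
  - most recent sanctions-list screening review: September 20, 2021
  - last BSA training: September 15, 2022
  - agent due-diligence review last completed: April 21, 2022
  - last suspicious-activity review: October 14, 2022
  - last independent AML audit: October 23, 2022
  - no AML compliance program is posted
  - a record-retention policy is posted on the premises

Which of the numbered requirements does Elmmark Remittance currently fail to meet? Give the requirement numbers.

4

1. independent AML audit 19 days ago vs limit 30 → met
2. sanctions-list screening review 417 days ago vs limit 730 → met
3. BSA training 57 days ago vs limit 60 → met
4. AML compliance program absent → not met
5. agent due-diligence review 204 days ago vs limit 365 → met
6. suspicious-activity review 28 days ago vs limit 45 → met
7. condition 'issues stored value' does not hold → requirement n/a → met
8. record-retention policy present → met
Not met: 4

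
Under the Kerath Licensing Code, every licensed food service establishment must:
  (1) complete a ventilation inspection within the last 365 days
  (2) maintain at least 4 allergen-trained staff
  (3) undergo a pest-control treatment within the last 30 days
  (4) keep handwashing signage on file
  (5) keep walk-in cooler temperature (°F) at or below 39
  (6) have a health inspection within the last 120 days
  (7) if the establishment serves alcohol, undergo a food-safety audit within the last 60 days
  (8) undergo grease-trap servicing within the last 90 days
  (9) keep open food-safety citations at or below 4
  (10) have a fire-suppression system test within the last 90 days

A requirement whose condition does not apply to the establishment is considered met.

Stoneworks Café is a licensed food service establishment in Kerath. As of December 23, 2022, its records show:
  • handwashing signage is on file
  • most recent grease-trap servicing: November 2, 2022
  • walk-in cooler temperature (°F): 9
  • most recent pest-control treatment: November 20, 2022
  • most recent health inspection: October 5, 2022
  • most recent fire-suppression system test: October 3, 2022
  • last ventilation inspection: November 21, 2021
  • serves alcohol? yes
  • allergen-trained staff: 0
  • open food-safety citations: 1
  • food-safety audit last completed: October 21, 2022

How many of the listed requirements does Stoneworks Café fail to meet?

1. ventilation inspection 397 days ago vs limit 365 → not met
2. allergen-trained staff 0 < 4 → not met
3. pest-control treatment 33 days ago vs limit 30 → not met
4. handwashing signage present → met
5. walk-in cooler temperature (°F) 9 ≤ 39 → met
6. health inspection 79 days ago vs limit 120 → met
7. condition 'serves alcohol' holds; food-safety audit 63 days ago vs limit 60 → not met
8. grease-trap servicing 51 days ago vs limit 90 → met
9. open food-safety citations 1 ≤ 4 → met
10. fire-suppression system test 81 days ago vs limit 90 → met
Not met: 4 of 10

4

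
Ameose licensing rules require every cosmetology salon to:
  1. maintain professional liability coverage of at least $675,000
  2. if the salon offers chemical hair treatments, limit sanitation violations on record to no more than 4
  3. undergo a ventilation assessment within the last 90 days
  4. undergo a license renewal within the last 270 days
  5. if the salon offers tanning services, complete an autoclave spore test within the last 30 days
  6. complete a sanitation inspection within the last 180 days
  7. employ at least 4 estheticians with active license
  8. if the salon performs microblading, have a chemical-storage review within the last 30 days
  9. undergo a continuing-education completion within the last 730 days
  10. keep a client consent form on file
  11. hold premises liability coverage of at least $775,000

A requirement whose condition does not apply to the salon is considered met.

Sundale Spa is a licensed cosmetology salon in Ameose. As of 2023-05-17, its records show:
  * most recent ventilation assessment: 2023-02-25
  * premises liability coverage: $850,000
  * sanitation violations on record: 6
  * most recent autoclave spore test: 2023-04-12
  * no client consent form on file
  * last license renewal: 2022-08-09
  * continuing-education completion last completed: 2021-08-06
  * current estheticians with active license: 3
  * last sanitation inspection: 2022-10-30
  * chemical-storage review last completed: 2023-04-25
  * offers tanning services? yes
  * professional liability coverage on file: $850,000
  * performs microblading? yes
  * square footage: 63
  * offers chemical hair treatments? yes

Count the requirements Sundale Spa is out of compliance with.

1. professional liability coverage $850,000 ≥ $675,000 → met
2. condition 'offers chemical hair treatments' holds; sanitation violations on record 6 > 4 → not met
3. ventilation assessment 81 days ago vs limit 90 → met
4. license renewal 281 days ago vs limit 270 → not met
5. condition 'offers tanning services' holds; autoclave spore test 35 days ago vs limit 30 → not met
6. sanitation inspection 199 days ago vs limit 180 → not met
7. estheticians with active license 3 < 4 → not met
8. condition 'performs microblading' holds; chemical-storage review 22 days ago vs limit 30 → met
9. continuing-education completion 649 days ago vs limit 730 → met
10. client consent form absent → not met
11. premises liability coverage $850,000 ≥ $775,000 → met
Not met: 6 of 11

6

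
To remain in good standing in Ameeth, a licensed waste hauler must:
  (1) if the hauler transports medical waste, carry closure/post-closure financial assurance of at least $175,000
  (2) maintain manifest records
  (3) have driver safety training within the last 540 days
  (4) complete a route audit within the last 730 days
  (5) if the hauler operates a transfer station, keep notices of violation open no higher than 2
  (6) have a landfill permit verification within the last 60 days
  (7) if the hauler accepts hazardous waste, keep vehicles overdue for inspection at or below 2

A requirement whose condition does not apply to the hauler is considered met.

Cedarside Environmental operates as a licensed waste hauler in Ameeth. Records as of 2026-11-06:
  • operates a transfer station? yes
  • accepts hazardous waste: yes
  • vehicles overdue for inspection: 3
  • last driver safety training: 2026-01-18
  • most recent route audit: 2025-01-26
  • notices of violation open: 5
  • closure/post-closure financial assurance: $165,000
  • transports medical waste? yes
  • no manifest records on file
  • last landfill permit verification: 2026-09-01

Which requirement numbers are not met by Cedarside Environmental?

1. condition 'transports medical waste' holds; closure/post-closure financial assurance $165,000 < $175,000 → not met
2. manifest records absent → not met
3. driver safety training 292 days ago vs limit 540 → met
4. route audit 649 days ago vs limit 730 → met
5. condition 'operates a transfer station' holds; notices of violation open 5 > 2 → not met
6. landfill permit verification 66 days ago vs limit 60 → not met
7. condition 'accepts hazardous waste' holds; vehicles overdue for inspection 3 > 2 → not met
Not met: 1, 2, 5, 6, 7

1, 2, 5, 6, 7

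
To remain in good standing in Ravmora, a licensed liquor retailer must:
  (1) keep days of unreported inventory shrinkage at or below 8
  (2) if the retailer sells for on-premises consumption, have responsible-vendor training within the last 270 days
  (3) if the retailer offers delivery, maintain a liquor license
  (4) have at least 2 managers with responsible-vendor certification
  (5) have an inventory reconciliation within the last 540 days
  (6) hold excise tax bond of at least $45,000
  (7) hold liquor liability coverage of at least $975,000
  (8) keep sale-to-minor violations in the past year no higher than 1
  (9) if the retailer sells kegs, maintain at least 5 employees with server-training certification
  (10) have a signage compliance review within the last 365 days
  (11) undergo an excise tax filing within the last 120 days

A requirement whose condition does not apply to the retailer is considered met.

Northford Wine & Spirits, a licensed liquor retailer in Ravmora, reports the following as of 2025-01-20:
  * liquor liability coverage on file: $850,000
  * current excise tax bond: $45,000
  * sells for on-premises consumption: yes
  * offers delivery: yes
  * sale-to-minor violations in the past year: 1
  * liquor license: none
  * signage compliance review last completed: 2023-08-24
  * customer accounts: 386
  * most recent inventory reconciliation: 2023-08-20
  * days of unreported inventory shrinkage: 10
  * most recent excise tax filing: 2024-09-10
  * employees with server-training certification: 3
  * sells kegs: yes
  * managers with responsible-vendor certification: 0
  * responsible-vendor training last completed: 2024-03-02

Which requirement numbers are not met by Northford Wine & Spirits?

1, 2, 3, 4, 7, 9, 10, 11

1. days of unreported inventory shrinkage 10 > 8 → not met
2. condition 'sells for on-premises consumption' holds; responsible-vendor training 324 days ago vs limit 270 → not met
3. condition 'offers delivery' holds; liquor license absent → not met
4. managers with responsible-vendor certification 0 < 2 → not met
5. inventory reconciliation 519 days ago vs limit 540 → met
6. excise tax bond $45,000 ≥ $45,000 → met
7. liquor liability coverage $850,000 < $975,000 → not met
8. sale-to-minor violations in the past year 1 ≤ 1 → met
9. condition 'sells kegs' holds; employees with server-training certification 3 < 5 → not met
10. signage compliance review 515 days ago vs limit 365 → not met
11. excise tax filing 132 days ago vs limit 120 → not met
Not met: 1, 2, 3, 4, 7, 9, 10, 11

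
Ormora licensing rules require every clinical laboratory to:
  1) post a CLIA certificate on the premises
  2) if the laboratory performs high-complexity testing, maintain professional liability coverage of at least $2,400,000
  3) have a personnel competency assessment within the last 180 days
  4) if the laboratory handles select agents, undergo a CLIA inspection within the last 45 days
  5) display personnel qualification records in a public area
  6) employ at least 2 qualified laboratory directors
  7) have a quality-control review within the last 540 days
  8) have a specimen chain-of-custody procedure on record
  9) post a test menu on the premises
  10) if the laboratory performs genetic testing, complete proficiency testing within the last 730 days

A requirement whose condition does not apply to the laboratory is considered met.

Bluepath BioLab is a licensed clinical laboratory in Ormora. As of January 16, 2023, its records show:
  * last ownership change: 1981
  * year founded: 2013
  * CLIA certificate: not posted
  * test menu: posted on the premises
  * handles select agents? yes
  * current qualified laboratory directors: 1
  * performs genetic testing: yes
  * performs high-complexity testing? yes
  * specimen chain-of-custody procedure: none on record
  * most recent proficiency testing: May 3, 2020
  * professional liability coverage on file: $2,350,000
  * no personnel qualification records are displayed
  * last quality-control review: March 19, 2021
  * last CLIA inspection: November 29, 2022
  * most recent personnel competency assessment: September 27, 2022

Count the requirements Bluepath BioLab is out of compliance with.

8

1. CLIA certificate absent → not met
2. condition 'performs high-complexity testing' holds; professional liability coverage $2,350,000 < $2,400,000 → not met
3. personnel competency assessment 111 days ago vs limit 180 → met
4. condition 'handles select agents' holds; CLIA inspection 48 days ago vs limit 45 → not met
5. personnel qualification records absent → not met
6. qualified laboratory directors 1 < 2 → not met
7. quality-control review 668 days ago vs limit 540 → not met
8. specimen chain-of-custody procedure absent → not met
9. test menu present → met
10. condition 'performs genetic testing' holds; proficiency testing 988 days ago vs limit 730 → not met
Not met: 8 of 10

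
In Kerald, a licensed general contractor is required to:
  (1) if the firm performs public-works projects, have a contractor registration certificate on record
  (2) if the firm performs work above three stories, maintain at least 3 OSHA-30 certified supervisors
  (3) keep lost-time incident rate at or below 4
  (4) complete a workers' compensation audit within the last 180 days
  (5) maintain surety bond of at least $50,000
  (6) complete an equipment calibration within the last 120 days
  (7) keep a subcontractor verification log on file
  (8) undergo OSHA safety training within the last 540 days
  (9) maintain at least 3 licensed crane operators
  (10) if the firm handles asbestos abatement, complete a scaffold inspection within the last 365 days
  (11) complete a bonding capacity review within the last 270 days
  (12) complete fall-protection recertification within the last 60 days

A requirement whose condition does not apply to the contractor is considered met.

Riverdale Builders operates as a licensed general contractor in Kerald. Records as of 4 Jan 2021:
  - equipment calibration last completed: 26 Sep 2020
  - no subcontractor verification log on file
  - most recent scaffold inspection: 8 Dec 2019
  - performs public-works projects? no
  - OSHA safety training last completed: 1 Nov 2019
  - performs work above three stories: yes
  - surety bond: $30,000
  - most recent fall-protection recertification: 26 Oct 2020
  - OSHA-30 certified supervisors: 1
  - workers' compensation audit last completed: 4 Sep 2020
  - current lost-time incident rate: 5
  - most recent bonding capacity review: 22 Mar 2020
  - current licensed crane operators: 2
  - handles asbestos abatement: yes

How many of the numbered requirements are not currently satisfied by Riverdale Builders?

8

1. condition 'performs public-works projects' does not hold → requirement n/a → met
2. condition 'performs work above three stories' holds; OSHA-30 certified supervisors 1 < 3 → not met
3. lost-time incident rate 5 > 4 → not met
4. workers' compensation audit 122 days ago vs limit 180 → met
5. surety bond $30,000 < $50,000 → not met
6. equipment calibration 100 days ago vs limit 120 → met
7. subcontractor verification log absent → not met
8. OSHA safety training 430 days ago vs limit 540 → met
9. licensed crane operators 2 < 3 → not met
10. condition 'handles asbestos abatement' holds; scaffold inspection 393 days ago vs limit 365 → not met
11. bonding capacity review 288 days ago vs limit 270 → not met
12. fall-protection recertification 70 days ago vs limit 60 → not met
Not met: 8 of 12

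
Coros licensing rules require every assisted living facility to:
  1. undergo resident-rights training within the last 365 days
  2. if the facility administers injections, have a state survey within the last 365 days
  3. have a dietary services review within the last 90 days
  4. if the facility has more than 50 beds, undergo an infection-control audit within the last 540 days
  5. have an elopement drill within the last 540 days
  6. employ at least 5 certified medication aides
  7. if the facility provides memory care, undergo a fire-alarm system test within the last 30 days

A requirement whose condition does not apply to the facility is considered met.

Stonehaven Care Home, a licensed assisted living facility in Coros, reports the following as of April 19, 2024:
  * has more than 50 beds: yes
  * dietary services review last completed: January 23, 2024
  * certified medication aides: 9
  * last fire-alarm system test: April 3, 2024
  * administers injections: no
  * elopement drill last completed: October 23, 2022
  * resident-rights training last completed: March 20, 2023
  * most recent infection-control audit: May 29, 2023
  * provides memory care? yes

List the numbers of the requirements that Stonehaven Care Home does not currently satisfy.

1. resident-rights training 396 days ago vs limit 365 → not met
2. condition 'administers injections' does not hold → requirement n/a → met
3. dietary services review 87 days ago vs limit 90 → met
4. condition 'has more than 50 beds' holds; infection-control audit 326 days ago vs limit 540 → met
5. elopement drill 544 days ago vs limit 540 → not met
6. certified medication aides 9 ≥ 5 → met
7. condition 'provides memory care' holds; fire-alarm system test 16 days ago vs limit 30 → met
Not met: 1, 5

1, 5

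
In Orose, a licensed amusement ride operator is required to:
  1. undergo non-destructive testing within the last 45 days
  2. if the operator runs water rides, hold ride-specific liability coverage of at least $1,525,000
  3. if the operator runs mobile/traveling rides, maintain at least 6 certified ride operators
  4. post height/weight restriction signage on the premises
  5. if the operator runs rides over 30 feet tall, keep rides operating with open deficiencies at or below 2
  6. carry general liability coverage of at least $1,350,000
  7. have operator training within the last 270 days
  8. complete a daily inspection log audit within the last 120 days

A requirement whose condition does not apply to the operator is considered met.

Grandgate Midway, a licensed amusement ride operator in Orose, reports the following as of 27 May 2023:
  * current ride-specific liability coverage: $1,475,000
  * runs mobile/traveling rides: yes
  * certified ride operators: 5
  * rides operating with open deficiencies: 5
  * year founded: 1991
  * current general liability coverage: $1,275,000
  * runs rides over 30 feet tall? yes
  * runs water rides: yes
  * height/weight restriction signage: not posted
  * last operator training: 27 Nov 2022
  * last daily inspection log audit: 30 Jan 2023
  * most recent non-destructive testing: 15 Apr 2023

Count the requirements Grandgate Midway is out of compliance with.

1. non-destructive testing 42 days ago vs limit 45 → met
2. condition 'runs water rides' holds; ride-specific liability coverage $1,475,000 < $1,525,000 → not met
3. condition 'runs mobile/traveling rides' holds; certified ride operators 5 < 6 → not met
4. height/weight restriction signage absent → not met
5. condition 'runs rides over 30 feet tall' holds; rides operating with open deficiencies 5 > 2 → not met
6. general liability coverage $1,275,000 < $1,350,000 → not met
7. operator training 181 days ago vs limit 270 → met
8. daily inspection log audit 117 days ago vs limit 120 → met
Not met: 5 of 8

5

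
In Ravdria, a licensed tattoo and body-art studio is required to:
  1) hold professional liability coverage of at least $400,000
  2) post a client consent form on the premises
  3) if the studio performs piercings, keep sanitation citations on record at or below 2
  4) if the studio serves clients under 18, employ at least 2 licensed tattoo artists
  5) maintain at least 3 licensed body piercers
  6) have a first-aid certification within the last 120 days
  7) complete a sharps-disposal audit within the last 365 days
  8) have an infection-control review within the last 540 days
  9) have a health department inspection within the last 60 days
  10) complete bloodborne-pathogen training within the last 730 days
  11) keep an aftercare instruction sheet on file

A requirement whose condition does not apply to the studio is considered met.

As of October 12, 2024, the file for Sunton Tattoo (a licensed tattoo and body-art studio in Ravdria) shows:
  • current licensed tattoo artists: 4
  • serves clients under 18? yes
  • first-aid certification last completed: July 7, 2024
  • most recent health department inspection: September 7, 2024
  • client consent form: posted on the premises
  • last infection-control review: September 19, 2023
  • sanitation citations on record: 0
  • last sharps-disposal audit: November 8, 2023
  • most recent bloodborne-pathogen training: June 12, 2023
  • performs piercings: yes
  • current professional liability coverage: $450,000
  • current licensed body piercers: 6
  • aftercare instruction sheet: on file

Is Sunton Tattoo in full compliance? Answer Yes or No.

1. professional liability coverage $450,000 ≥ $400,000 → met
2. client consent form present → met
3. condition 'performs piercings' holds; sanitation citations on record 0 ≤ 2 → met
4. condition 'serves clients under 18' holds; licensed tattoo artists 4 ≥ 2 → met
5. licensed body piercers 6 ≥ 3 → met
6. first-aid certification 97 days ago vs limit 120 → met
7. sharps-disposal audit 339 days ago vs limit 365 → met
8. infection-control review 389 days ago vs limit 540 → met
9. health department inspection 35 days ago vs limit 60 → met
10. bloodborne-pathogen training 488 days ago vs limit 730 → met
11. aftercare instruction sheet present → met
All met.

Yes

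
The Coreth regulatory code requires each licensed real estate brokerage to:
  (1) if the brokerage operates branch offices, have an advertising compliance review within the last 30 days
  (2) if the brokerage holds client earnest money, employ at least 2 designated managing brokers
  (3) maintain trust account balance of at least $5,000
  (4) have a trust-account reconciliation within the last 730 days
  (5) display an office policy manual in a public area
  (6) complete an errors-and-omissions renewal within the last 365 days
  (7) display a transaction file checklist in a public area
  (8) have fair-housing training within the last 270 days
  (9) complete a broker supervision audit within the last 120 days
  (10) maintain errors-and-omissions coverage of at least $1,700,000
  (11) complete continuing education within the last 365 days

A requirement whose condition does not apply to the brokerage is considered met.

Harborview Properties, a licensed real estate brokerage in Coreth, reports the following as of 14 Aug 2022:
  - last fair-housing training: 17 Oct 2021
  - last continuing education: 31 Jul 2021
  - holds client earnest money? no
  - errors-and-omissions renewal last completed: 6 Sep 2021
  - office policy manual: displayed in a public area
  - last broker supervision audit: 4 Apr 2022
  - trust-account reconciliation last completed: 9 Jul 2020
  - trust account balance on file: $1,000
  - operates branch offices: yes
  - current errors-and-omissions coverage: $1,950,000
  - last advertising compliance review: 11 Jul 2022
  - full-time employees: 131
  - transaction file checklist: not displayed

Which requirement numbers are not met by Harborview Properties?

1, 3, 4, 7, 8, 9, 11

1. condition 'operates branch offices' holds; advertising compliance review 34 days ago vs limit 30 → not met
2. condition 'holds client earnest money' does not hold → requirement n/a → met
3. trust account balance $1,000 < $5,000 → not met
4. trust-account reconciliation 766 days ago vs limit 730 → not met
5. office policy manual present → met
6. errors-and-omissions renewal 342 days ago vs limit 365 → met
7. transaction file checklist absent → not met
8. fair-housing training 301 days ago vs limit 270 → not met
9. broker supervision audit 132 days ago vs limit 120 → not met
10. errors-and-omissions coverage $1,950,000 ≥ $1,700,000 → met
11. continuing education 379 days ago vs limit 365 → not met
Not met: 1, 3, 4, 7, 8, 9, 11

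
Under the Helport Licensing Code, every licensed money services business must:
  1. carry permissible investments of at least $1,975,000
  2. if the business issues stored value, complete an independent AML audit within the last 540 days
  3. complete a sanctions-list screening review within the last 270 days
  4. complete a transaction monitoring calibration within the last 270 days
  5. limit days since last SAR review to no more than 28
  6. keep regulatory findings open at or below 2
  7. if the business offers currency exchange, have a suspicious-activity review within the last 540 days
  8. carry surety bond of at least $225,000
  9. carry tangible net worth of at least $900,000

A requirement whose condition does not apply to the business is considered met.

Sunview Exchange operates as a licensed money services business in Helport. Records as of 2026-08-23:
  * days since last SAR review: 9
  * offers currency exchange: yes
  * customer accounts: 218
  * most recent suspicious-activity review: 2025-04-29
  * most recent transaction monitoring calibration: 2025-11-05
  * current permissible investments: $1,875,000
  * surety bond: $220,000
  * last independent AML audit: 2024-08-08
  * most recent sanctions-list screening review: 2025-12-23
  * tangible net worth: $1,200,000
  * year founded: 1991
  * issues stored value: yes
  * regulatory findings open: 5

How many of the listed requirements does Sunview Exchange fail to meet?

1. permissible investments $1,875,000 < $1,975,000 → not met
2. condition 'issues stored value' holds; independent AML audit 745 days ago vs limit 540 → not met
3. sanctions-list screening review 243 days ago vs limit 270 → met
4. transaction monitoring calibration 291 days ago vs limit 270 → not met
5. days since last SAR review 9 ≤ 28 → met
6. regulatory findings open 5 > 2 → not met
7. condition 'offers currency exchange' holds; suspicious-activity review 481 days ago vs limit 540 → met
8. surety bond $220,000 < $225,000 → not met
9. tangible net worth $1,200,000 ≥ $900,000 → met
Not met: 5 of 9

5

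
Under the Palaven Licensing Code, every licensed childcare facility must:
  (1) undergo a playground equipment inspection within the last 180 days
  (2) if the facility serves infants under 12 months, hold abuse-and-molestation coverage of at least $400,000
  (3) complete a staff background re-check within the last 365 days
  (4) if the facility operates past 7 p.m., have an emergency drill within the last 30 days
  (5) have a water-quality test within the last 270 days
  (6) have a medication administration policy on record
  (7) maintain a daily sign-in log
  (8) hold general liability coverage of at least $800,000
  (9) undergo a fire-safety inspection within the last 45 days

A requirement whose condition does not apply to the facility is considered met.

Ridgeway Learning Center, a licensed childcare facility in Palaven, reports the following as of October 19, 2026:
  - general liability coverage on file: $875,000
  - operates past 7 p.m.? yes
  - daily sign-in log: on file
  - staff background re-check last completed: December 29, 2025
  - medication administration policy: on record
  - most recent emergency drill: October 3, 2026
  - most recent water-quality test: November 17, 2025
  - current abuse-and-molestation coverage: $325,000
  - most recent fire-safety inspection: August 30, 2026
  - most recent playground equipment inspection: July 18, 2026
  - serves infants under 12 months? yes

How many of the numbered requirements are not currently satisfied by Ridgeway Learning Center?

1. playground equipment inspection 93 days ago vs limit 180 → met
2. condition 'serves infants under 12 months' holds; abuse-and-molestation coverage $325,000 < $400,000 → not met
3. staff background re-check 294 days ago vs limit 365 → met
4. condition 'operates past 7 p.m.' holds; emergency drill 16 days ago vs limit 30 → met
5. water-quality test 336 days ago vs limit 270 → not met
6. medication administration policy present → met
7. daily sign-in log present → met
8. general liability coverage $875,000 ≥ $800,000 → met
9. fire-safety inspection 50 days ago vs limit 45 → not met
Not met: 3 of 9

3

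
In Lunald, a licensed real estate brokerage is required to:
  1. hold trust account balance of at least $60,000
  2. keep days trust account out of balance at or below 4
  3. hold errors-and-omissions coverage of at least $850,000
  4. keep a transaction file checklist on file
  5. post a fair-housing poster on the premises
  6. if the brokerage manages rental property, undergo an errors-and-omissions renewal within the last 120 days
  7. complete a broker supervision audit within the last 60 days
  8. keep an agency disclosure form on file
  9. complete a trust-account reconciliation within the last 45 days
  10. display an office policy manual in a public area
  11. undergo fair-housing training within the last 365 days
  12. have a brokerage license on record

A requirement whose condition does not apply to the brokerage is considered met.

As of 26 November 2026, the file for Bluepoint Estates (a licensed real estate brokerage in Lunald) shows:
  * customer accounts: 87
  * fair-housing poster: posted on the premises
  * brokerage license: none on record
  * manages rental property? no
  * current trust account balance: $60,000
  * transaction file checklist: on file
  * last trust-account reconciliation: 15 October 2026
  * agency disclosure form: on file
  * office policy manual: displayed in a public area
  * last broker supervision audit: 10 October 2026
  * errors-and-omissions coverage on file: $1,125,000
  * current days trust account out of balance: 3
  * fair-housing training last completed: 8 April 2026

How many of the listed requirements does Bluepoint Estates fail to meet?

1

1. trust account balance $60,000 ≥ $60,000 → met
2. days trust account out of balance 3 ≤ 4 → met
3. errors-and-omissions coverage $1,125,000 ≥ $850,000 → met
4. transaction file checklist present → met
5. fair-housing poster present → met
6. condition 'manages rental property' does not hold → requirement n/a → met
7. broker supervision audit 47 days ago vs limit 60 → met
8. agency disclosure form present → met
9. trust-account reconciliation 42 days ago vs limit 45 → met
10. office policy manual present → met
11. fair-housing training 232 days ago vs limit 365 → met
12. brokerage license absent → not met
Not met: 1 of 12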